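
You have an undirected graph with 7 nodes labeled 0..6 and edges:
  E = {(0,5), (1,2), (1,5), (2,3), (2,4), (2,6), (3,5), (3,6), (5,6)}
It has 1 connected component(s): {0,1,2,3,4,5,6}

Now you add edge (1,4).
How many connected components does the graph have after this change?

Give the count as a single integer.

Answer: 1

Derivation:
Initial component count: 1
Add (1,4): endpoints already in same component. Count unchanged: 1.
New component count: 1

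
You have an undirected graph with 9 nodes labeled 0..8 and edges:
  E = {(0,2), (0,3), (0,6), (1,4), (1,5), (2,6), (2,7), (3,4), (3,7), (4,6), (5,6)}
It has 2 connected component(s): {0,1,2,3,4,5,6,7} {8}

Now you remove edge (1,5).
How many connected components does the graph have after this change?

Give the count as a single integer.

Initial component count: 2
Remove (1,5): not a bridge. Count unchanged: 2.
  After removal, components: {0,1,2,3,4,5,6,7} {8}
New component count: 2

Answer: 2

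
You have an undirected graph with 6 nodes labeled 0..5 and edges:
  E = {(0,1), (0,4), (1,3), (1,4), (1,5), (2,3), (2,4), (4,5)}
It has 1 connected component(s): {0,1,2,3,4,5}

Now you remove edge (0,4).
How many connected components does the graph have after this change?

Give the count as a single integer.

Initial component count: 1
Remove (0,4): not a bridge. Count unchanged: 1.
  After removal, components: {0,1,2,3,4,5}
New component count: 1

Answer: 1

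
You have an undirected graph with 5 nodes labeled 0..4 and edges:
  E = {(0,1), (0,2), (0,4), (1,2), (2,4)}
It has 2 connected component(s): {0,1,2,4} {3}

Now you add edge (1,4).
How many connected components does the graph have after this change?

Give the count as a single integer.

Initial component count: 2
Add (1,4): endpoints already in same component. Count unchanged: 2.
New component count: 2

Answer: 2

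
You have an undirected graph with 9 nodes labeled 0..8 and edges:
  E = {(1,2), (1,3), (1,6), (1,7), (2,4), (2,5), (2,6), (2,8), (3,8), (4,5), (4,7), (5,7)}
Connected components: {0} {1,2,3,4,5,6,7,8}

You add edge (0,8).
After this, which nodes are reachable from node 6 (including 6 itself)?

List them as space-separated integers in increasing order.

Before: nodes reachable from 6: {1,2,3,4,5,6,7,8}
Adding (0,8): merges 6's component with another. Reachability grows.
After: nodes reachable from 6: {0,1,2,3,4,5,6,7,8}

Answer: 0 1 2 3 4 5 6 7 8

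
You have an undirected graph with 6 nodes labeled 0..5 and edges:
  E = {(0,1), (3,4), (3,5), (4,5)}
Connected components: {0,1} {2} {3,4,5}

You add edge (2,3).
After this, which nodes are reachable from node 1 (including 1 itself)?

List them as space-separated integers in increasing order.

Before: nodes reachable from 1: {0,1}
Adding (2,3): merges two components, but neither contains 1. Reachability from 1 unchanged.
After: nodes reachable from 1: {0,1}

Answer: 0 1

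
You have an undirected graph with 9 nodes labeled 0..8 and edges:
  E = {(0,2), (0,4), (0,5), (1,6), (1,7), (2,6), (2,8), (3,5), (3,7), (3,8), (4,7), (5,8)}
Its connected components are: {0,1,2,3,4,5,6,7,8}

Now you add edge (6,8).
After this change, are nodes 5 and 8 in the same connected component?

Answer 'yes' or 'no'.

Answer: yes

Derivation:
Initial components: {0,1,2,3,4,5,6,7,8}
Adding edge (6,8): both already in same component {0,1,2,3,4,5,6,7,8}. No change.
New components: {0,1,2,3,4,5,6,7,8}
Are 5 and 8 in the same component? yes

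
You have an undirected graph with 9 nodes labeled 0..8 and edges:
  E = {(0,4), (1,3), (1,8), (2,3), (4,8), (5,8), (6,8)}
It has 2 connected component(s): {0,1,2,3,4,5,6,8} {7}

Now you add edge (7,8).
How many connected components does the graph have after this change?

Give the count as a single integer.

Initial component count: 2
Add (7,8): merges two components. Count decreases: 2 -> 1.
New component count: 1

Answer: 1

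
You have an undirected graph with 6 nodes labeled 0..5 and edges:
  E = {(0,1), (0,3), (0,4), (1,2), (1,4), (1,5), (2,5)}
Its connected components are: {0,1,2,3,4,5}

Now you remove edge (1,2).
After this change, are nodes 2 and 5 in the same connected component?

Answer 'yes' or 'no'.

Initial components: {0,1,2,3,4,5}
Removing edge (1,2): not a bridge — component count unchanged at 1.
New components: {0,1,2,3,4,5}
Are 2 and 5 in the same component? yes

Answer: yes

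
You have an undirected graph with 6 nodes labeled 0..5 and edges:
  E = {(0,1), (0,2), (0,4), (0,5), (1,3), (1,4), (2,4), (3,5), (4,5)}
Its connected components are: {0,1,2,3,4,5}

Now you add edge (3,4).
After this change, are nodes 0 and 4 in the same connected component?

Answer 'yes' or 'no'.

Initial components: {0,1,2,3,4,5}
Adding edge (3,4): both already in same component {0,1,2,3,4,5}. No change.
New components: {0,1,2,3,4,5}
Are 0 and 4 in the same component? yes

Answer: yes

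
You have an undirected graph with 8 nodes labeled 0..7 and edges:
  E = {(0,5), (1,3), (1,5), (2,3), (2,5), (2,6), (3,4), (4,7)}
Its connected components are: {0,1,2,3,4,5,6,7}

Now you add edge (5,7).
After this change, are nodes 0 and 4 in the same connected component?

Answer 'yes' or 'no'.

Answer: yes

Derivation:
Initial components: {0,1,2,3,4,5,6,7}
Adding edge (5,7): both already in same component {0,1,2,3,4,5,6,7}. No change.
New components: {0,1,2,3,4,5,6,7}
Are 0 and 4 in the same component? yes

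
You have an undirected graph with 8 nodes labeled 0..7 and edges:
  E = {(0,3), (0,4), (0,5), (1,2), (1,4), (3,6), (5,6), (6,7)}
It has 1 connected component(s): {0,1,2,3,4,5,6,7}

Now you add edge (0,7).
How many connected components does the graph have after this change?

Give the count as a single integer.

Answer: 1

Derivation:
Initial component count: 1
Add (0,7): endpoints already in same component. Count unchanged: 1.
New component count: 1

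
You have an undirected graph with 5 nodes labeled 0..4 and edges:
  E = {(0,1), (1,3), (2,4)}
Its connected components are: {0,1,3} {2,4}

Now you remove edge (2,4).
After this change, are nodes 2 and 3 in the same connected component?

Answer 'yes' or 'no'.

Answer: no

Derivation:
Initial components: {0,1,3} {2,4}
Removing edge (2,4): it was a bridge — component count 2 -> 3.
New components: {0,1,3} {2} {4}
Are 2 and 3 in the same component? no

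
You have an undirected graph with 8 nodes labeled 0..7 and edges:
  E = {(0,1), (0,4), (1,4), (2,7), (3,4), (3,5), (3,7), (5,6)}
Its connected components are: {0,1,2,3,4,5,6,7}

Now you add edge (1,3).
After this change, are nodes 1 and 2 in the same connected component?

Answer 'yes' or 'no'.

Answer: yes

Derivation:
Initial components: {0,1,2,3,4,5,6,7}
Adding edge (1,3): both already in same component {0,1,2,3,4,5,6,7}. No change.
New components: {0,1,2,3,4,5,6,7}
Are 1 and 2 in the same component? yes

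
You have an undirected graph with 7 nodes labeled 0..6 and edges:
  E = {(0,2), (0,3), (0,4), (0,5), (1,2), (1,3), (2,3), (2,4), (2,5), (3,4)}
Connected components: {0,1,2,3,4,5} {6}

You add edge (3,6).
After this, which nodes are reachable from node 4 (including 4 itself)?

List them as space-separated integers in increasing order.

Before: nodes reachable from 4: {0,1,2,3,4,5}
Adding (3,6): merges 4's component with another. Reachability grows.
After: nodes reachable from 4: {0,1,2,3,4,5,6}

Answer: 0 1 2 3 4 5 6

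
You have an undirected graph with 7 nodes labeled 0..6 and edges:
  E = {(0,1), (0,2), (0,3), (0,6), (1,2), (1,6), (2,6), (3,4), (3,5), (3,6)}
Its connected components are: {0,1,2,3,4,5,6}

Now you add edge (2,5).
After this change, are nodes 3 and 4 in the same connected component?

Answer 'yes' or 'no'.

Answer: yes

Derivation:
Initial components: {0,1,2,3,4,5,6}
Adding edge (2,5): both already in same component {0,1,2,3,4,5,6}. No change.
New components: {0,1,2,3,4,5,6}
Are 3 and 4 in the same component? yes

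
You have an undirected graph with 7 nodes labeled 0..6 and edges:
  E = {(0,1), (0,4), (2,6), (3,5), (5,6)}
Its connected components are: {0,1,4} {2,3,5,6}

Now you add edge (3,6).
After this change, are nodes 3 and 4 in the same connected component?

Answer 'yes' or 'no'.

Answer: no

Derivation:
Initial components: {0,1,4} {2,3,5,6}
Adding edge (3,6): both already in same component {2,3,5,6}. No change.
New components: {0,1,4} {2,3,5,6}
Are 3 and 4 in the same component? no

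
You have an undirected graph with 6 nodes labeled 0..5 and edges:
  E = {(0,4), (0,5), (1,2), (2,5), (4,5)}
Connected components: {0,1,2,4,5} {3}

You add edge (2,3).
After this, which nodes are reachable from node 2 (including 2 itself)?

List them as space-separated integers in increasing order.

Before: nodes reachable from 2: {0,1,2,4,5}
Adding (2,3): merges 2's component with another. Reachability grows.
After: nodes reachable from 2: {0,1,2,3,4,5}

Answer: 0 1 2 3 4 5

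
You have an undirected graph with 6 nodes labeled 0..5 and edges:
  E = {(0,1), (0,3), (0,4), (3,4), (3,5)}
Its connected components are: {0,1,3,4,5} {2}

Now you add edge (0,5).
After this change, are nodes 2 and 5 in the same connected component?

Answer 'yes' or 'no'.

Initial components: {0,1,3,4,5} {2}
Adding edge (0,5): both already in same component {0,1,3,4,5}. No change.
New components: {0,1,3,4,5} {2}
Are 2 and 5 in the same component? no

Answer: no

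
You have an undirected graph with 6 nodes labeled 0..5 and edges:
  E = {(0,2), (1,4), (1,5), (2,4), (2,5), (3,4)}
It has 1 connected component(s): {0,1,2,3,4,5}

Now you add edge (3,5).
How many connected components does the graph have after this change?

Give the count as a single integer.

Initial component count: 1
Add (3,5): endpoints already in same component. Count unchanged: 1.
New component count: 1

Answer: 1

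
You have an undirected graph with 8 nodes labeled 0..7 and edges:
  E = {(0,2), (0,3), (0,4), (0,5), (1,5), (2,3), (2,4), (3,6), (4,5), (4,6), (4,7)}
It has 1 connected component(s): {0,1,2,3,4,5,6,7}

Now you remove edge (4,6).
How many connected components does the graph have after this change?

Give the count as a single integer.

Initial component count: 1
Remove (4,6): not a bridge. Count unchanged: 1.
  After removal, components: {0,1,2,3,4,5,6,7}
New component count: 1

Answer: 1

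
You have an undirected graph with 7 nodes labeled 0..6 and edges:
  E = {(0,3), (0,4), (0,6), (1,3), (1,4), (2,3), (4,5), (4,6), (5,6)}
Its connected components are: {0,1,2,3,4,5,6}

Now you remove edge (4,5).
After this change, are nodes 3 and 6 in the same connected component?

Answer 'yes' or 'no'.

Answer: yes

Derivation:
Initial components: {0,1,2,3,4,5,6}
Removing edge (4,5): not a bridge — component count unchanged at 1.
New components: {0,1,2,3,4,5,6}
Are 3 and 6 in the same component? yes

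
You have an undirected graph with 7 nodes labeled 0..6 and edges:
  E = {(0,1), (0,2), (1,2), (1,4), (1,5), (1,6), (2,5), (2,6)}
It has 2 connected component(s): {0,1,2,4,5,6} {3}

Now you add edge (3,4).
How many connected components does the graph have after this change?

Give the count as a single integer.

Initial component count: 2
Add (3,4): merges two components. Count decreases: 2 -> 1.
New component count: 1

Answer: 1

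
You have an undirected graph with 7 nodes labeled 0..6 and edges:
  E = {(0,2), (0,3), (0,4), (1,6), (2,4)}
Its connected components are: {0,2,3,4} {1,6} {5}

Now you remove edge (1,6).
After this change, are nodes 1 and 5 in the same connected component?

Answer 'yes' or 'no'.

Initial components: {0,2,3,4} {1,6} {5}
Removing edge (1,6): it was a bridge — component count 3 -> 4.
New components: {0,2,3,4} {1} {5} {6}
Are 1 and 5 in the same component? no

Answer: no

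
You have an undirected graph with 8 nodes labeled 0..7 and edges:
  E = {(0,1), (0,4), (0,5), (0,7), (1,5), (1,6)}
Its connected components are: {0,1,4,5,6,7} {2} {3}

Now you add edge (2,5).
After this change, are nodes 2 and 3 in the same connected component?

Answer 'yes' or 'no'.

Initial components: {0,1,4,5,6,7} {2} {3}
Adding edge (2,5): merges {2} and {0,1,4,5,6,7}.
New components: {0,1,2,4,5,6,7} {3}
Are 2 and 3 in the same component? no

Answer: no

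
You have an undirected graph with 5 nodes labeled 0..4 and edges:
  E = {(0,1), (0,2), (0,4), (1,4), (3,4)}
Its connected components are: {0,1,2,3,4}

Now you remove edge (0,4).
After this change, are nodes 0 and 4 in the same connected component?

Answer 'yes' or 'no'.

Initial components: {0,1,2,3,4}
Removing edge (0,4): not a bridge — component count unchanged at 1.
New components: {0,1,2,3,4}
Are 0 and 4 in the same component? yes

Answer: yes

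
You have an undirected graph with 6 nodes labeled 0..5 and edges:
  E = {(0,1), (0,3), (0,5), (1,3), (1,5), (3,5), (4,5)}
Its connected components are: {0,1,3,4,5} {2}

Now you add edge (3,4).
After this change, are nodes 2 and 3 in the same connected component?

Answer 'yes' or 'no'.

Answer: no

Derivation:
Initial components: {0,1,3,4,5} {2}
Adding edge (3,4): both already in same component {0,1,3,4,5}. No change.
New components: {0,1,3,4,5} {2}
Are 2 and 3 in the same component? no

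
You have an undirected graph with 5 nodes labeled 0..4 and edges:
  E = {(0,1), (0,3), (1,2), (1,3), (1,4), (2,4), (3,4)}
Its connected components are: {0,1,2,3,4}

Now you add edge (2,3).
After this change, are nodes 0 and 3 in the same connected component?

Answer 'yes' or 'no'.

Answer: yes

Derivation:
Initial components: {0,1,2,3,4}
Adding edge (2,3): both already in same component {0,1,2,3,4}. No change.
New components: {0,1,2,3,4}
Are 0 and 3 in the same component? yes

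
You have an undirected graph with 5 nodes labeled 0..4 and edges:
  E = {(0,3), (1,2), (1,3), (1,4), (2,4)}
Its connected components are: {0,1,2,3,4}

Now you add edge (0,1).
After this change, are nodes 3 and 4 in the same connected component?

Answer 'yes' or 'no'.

Initial components: {0,1,2,3,4}
Adding edge (0,1): both already in same component {0,1,2,3,4}. No change.
New components: {0,1,2,3,4}
Are 3 and 4 in the same component? yes

Answer: yes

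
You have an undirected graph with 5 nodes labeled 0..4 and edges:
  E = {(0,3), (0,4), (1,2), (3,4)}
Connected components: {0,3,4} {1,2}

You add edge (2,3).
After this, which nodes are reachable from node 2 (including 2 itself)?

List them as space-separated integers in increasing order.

Before: nodes reachable from 2: {1,2}
Adding (2,3): merges 2's component with another. Reachability grows.
After: nodes reachable from 2: {0,1,2,3,4}

Answer: 0 1 2 3 4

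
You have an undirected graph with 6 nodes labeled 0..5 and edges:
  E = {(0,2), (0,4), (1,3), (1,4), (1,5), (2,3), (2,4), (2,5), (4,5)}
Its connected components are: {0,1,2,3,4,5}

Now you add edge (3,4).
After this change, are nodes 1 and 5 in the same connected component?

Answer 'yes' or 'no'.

Initial components: {0,1,2,3,4,5}
Adding edge (3,4): both already in same component {0,1,2,3,4,5}. No change.
New components: {0,1,2,3,4,5}
Are 1 and 5 in the same component? yes

Answer: yes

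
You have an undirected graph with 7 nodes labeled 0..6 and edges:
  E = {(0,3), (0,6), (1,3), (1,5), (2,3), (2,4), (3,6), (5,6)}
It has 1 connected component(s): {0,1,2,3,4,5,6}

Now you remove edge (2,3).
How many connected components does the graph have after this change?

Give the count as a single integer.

Answer: 2

Derivation:
Initial component count: 1
Remove (2,3): it was a bridge. Count increases: 1 -> 2.
  After removal, components: {0,1,3,5,6} {2,4}
New component count: 2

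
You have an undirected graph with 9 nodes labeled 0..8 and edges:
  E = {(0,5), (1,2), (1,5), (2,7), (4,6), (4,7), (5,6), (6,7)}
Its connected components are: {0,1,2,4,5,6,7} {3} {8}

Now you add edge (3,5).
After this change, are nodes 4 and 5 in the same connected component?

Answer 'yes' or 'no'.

Answer: yes

Derivation:
Initial components: {0,1,2,4,5,6,7} {3} {8}
Adding edge (3,5): merges {3} and {0,1,2,4,5,6,7}.
New components: {0,1,2,3,4,5,6,7} {8}
Are 4 and 5 in the same component? yes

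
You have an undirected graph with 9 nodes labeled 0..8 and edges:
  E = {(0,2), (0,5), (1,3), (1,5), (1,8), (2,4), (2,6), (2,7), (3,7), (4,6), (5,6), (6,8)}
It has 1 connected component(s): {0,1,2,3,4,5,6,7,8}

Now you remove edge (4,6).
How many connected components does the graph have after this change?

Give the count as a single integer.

Initial component count: 1
Remove (4,6): not a bridge. Count unchanged: 1.
  After removal, components: {0,1,2,3,4,5,6,7,8}
New component count: 1

Answer: 1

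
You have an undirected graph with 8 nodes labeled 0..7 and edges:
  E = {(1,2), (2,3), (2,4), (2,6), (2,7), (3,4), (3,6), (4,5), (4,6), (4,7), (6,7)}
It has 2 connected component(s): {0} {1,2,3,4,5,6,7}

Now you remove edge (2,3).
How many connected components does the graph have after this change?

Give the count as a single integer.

Initial component count: 2
Remove (2,3): not a bridge. Count unchanged: 2.
  After removal, components: {0} {1,2,3,4,5,6,7}
New component count: 2

Answer: 2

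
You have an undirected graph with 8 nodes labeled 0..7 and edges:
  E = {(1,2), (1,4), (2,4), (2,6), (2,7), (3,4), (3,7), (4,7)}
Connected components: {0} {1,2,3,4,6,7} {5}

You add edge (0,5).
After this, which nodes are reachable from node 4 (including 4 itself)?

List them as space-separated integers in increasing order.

Before: nodes reachable from 4: {1,2,3,4,6,7}
Adding (0,5): merges two components, but neither contains 4. Reachability from 4 unchanged.
After: nodes reachable from 4: {1,2,3,4,6,7}

Answer: 1 2 3 4 6 7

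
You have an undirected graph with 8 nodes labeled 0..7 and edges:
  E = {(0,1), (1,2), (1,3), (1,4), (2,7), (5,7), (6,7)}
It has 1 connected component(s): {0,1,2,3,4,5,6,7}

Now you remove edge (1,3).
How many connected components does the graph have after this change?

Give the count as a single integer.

Initial component count: 1
Remove (1,3): it was a bridge. Count increases: 1 -> 2.
  After removal, components: {0,1,2,4,5,6,7} {3}
New component count: 2

Answer: 2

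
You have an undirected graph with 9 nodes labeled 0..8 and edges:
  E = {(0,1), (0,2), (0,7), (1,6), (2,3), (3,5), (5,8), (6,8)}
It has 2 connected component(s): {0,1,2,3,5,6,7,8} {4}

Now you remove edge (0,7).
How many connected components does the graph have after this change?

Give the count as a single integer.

Answer: 3

Derivation:
Initial component count: 2
Remove (0,7): it was a bridge. Count increases: 2 -> 3.
  After removal, components: {0,1,2,3,5,6,8} {4} {7}
New component count: 3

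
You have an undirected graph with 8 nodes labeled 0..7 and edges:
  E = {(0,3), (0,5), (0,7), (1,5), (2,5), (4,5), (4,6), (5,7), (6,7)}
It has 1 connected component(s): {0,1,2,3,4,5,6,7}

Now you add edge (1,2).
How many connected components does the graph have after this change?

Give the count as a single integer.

Initial component count: 1
Add (1,2): endpoints already in same component. Count unchanged: 1.
New component count: 1

Answer: 1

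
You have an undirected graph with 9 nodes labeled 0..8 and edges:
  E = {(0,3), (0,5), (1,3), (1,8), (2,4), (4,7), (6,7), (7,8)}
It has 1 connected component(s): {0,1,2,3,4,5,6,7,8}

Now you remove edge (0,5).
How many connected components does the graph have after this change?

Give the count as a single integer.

Initial component count: 1
Remove (0,5): it was a bridge. Count increases: 1 -> 2.
  After removal, components: {0,1,2,3,4,6,7,8} {5}
New component count: 2

Answer: 2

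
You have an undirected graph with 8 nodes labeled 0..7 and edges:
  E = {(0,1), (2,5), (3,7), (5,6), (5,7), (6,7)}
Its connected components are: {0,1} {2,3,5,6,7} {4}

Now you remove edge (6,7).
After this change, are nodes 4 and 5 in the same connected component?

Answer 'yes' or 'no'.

Initial components: {0,1} {2,3,5,6,7} {4}
Removing edge (6,7): not a bridge — component count unchanged at 3.
New components: {0,1} {2,3,5,6,7} {4}
Are 4 and 5 in the same component? no

Answer: no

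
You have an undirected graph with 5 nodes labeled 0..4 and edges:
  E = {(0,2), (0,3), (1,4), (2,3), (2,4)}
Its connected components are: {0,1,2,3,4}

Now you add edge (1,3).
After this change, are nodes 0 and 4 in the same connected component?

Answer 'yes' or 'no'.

Answer: yes

Derivation:
Initial components: {0,1,2,3,4}
Adding edge (1,3): both already in same component {0,1,2,3,4}. No change.
New components: {0,1,2,3,4}
Are 0 and 4 in the same component? yes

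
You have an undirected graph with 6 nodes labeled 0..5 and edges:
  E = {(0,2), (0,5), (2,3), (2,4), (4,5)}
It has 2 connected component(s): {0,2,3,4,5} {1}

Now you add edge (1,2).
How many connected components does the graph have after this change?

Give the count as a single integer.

Answer: 1

Derivation:
Initial component count: 2
Add (1,2): merges two components. Count decreases: 2 -> 1.
New component count: 1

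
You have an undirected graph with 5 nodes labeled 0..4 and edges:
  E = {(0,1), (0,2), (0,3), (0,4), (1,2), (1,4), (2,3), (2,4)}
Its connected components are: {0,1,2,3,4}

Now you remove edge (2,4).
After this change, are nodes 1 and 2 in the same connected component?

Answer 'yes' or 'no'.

Initial components: {0,1,2,3,4}
Removing edge (2,4): not a bridge — component count unchanged at 1.
New components: {0,1,2,3,4}
Are 1 and 2 in the same component? yes

Answer: yes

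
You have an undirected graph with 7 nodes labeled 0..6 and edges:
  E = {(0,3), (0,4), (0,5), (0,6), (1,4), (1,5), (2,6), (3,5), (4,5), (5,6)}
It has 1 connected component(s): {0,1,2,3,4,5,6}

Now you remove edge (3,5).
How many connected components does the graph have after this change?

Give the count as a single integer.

Initial component count: 1
Remove (3,5): not a bridge. Count unchanged: 1.
  After removal, components: {0,1,2,3,4,5,6}
New component count: 1

Answer: 1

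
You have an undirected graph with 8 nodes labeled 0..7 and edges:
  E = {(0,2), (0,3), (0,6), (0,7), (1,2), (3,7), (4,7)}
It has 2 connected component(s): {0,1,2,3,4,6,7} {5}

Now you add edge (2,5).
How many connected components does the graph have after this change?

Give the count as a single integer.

Initial component count: 2
Add (2,5): merges two components. Count decreases: 2 -> 1.
New component count: 1

Answer: 1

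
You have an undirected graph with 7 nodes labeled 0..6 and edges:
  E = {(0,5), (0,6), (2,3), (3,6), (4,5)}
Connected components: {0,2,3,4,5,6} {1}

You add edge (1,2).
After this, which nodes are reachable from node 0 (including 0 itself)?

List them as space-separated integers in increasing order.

Answer: 0 1 2 3 4 5 6

Derivation:
Before: nodes reachable from 0: {0,2,3,4,5,6}
Adding (1,2): merges 0's component with another. Reachability grows.
After: nodes reachable from 0: {0,1,2,3,4,5,6}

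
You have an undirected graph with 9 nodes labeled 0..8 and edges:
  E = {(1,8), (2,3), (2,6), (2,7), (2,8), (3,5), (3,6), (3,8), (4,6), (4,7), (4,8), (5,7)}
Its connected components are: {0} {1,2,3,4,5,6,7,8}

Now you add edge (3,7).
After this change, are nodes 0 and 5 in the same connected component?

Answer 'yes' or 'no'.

Answer: no

Derivation:
Initial components: {0} {1,2,3,4,5,6,7,8}
Adding edge (3,7): both already in same component {1,2,3,4,5,6,7,8}. No change.
New components: {0} {1,2,3,4,5,6,7,8}
Are 0 and 5 in the same component? no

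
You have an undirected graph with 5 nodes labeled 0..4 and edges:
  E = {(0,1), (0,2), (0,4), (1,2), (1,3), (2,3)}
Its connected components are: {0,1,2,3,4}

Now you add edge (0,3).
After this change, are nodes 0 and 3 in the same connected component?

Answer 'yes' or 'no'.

Answer: yes

Derivation:
Initial components: {0,1,2,3,4}
Adding edge (0,3): both already in same component {0,1,2,3,4}. No change.
New components: {0,1,2,3,4}
Are 0 and 3 in the same component? yes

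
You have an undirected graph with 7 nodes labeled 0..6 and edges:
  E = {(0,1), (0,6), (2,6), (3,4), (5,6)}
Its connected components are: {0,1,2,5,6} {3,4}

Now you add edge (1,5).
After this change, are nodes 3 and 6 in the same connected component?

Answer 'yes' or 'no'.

Answer: no

Derivation:
Initial components: {0,1,2,5,6} {3,4}
Adding edge (1,5): both already in same component {0,1,2,5,6}. No change.
New components: {0,1,2,5,6} {3,4}
Are 3 and 6 in the same component? no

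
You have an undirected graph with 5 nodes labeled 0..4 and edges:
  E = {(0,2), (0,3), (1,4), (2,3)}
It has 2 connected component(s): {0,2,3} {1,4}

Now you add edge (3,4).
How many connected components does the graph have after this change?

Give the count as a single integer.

Initial component count: 2
Add (3,4): merges two components. Count decreases: 2 -> 1.
New component count: 1

Answer: 1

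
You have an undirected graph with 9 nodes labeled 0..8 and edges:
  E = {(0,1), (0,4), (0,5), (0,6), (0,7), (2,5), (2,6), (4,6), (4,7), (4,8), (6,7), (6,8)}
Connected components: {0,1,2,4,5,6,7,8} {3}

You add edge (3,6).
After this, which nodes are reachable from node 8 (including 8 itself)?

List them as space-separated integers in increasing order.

Before: nodes reachable from 8: {0,1,2,4,5,6,7,8}
Adding (3,6): merges 8's component with another. Reachability grows.
After: nodes reachable from 8: {0,1,2,3,4,5,6,7,8}

Answer: 0 1 2 3 4 5 6 7 8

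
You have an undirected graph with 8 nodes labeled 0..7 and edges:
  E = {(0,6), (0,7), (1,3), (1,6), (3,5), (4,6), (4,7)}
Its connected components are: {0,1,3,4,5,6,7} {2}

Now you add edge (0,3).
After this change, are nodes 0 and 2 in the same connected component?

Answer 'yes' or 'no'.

Initial components: {0,1,3,4,5,6,7} {2}
Adding edge (0,3): both already in same component {0,1,3,4,5,6,7}. No change.
New components: {0,1,3,4,5,6,7} {2}
Are 0 and 2 in the same component? no

Answer: no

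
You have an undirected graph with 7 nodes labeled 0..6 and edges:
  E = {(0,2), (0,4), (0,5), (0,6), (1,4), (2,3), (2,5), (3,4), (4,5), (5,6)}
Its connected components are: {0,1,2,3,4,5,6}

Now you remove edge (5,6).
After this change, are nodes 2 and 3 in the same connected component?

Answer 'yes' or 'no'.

Initial components: {0,1,2,3,4,5,6}
Removing edge (5,6): not a bridge — component count unchanged at 1.
New components: {0,1,2,3,4,5,6}
Are 2 and 3 in the same component? yes

Answer: yes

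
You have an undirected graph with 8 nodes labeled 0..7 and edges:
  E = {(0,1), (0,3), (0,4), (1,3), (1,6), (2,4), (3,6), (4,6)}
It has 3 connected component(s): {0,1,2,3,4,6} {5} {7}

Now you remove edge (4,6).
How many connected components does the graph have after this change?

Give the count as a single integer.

Initial component count: 3
Remove (4,6): not a bridge. Count unchanged: 3.
  After removal, components: {0,1,2,3,4,6} {5} {7}
New component count: 3

Answer: 3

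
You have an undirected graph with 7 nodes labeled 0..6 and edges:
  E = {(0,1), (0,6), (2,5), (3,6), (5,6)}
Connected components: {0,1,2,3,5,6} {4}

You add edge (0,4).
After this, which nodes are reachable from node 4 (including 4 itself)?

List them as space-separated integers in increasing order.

Before: nodes reachable from 4: {4}
Adding (0,4): merges 4's component with another. Reachability grows.
After: nodes reachable from 4: {0,1,2,3,4,5,6}

Answer: 0 1 2 3 4 5 6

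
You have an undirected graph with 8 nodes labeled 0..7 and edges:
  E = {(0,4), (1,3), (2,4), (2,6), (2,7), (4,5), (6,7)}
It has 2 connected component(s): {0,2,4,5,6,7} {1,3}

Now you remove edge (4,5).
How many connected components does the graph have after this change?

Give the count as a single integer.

Answer: 3

Derivation:
Initial component count: 2
Remove (4,5): it was a bridge. Count increases: 2 -> 3.
  After removal, components: {0,2,4,6,7} {1,3} {5}
New component count: 3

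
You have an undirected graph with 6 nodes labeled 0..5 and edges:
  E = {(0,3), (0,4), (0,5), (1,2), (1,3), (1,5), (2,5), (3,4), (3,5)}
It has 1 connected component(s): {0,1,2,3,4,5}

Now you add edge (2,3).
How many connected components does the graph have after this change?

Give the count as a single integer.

Answer: 1

Derivation:
Initial component count: 1
Add (2,3): endpoints already in same component. Count unchanged: 1.
New component count: 1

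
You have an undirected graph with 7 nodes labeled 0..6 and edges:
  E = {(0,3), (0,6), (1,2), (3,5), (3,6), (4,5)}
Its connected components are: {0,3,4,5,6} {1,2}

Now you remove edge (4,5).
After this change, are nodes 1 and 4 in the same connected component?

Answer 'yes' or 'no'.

Answer: no

Derivation:
Initial components: {0,3,4,5,6} {1,2}
Removing edge (4,5): it was a bridge — component count 2 -> 3.
New components: {0,3,5,6} {1,2} {4}
Are 1 and 4 in the same component? no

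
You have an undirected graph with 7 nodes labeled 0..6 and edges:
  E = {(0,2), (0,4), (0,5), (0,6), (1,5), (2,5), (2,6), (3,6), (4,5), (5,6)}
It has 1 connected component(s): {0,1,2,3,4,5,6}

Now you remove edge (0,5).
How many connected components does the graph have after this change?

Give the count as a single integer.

Answer: 1

Derivation:
Initial component count: 1
Remove (0,5): not a bridge. Count unchanged: 1.
  After removal, components: {0,1,2,3,4,5,6}
New component count: 1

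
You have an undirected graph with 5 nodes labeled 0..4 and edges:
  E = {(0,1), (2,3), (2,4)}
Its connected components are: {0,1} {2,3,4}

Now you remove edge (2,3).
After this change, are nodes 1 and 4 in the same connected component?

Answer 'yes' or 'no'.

Initial components: {0,1} {2,3,4}
Removing edge (2,3): it was a bridge — component count 2 -> 3.
New components: {0,1} {2,4} {3}
Are 1 and 4 in the same component? no

Answer: no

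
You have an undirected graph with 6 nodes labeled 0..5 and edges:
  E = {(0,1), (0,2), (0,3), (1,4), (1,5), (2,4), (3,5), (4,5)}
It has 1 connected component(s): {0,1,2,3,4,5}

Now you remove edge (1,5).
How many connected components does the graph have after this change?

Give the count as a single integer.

Answer: 1

Derivation:
Initial component count: 1
Remove (1,5): not a bridge. Count unchanged: 1.
  After removal, components: {0,1,2,3,4,5}
New component count: 1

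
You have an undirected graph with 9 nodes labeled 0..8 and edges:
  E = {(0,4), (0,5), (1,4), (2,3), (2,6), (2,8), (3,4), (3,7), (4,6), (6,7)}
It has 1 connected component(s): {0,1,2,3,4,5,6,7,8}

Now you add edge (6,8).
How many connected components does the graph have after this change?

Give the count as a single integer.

Initial component count: 1
Add (6,8): endpoints already in same component. Count unchanged: 1.
New component count: 1

Answer: 1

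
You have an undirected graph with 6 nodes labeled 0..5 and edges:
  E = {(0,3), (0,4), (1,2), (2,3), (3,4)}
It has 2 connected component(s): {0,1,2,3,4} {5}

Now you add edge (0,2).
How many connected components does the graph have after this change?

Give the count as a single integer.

Initial component count: 2
Add (0,2): endpoints already in same component. Count unchanged: 2.
New component count: 2

Answer: 2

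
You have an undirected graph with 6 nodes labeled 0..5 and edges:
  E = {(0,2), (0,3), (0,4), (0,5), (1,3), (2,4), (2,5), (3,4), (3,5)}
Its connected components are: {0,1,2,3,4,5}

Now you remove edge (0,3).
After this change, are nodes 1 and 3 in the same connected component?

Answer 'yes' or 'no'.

Answer: yes

Derivation:
Initial components: {0,1,2,3,4,5}
Removing edge (0,3): not a bridge — component count unchanged at 1.
New components: {0,1,2,3,4,5}
Are 1 and 3 in the same component? yes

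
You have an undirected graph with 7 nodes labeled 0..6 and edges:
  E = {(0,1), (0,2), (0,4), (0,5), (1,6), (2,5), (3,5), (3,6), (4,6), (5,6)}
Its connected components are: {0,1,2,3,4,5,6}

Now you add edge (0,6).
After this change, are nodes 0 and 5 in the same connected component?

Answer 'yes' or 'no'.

Answer: yes

Derivation:
Initial components: {0,1,2,3,4,5,6}
Adding edge (0,6): both already in same component {0,1,2,3,4,5,6}. No change.
New components: {0,1,2,3,4,5,6}
Are 0 and 5 in the same component? yes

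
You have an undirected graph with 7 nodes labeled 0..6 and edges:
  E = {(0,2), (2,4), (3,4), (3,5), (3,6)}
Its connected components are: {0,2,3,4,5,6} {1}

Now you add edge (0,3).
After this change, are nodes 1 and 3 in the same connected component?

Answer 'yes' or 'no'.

Answer: no

Derivation:
Initial components: {0,2,3,4,5,6} {1}
Adding edge (0,3): both already in same component {0,2,3,4,5,6}. No change.
New components: {0,2,3,4,5,6} {1}
Are 1 and 3 in the same component? no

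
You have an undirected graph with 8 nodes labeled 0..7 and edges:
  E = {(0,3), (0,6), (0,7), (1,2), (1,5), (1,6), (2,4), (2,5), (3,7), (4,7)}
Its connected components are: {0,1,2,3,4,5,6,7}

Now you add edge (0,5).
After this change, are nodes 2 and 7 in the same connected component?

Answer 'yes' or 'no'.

Answer: yes

Derivation:
Initial components: {0,1,2,3,4,5,6,7}
Adding edge (0,5): both already in same component {0,1,2,3,4,5,6,7}. No change.
New components: {0,1,2,3,4,5,6,7}
Are 2 and 7 in the same component? yes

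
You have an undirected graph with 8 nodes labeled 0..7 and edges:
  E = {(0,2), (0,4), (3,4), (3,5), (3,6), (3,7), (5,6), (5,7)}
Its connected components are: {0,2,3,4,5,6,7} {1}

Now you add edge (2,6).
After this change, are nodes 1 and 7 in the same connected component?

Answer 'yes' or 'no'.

Answer: no

Derivation:
Initial components: {0,2,3,4,5,6,7} {1}
Adding edge (2,6): both already in same component {0,2,3,4,5,6,7}. No change.
New components: {0,2,3,4,5,6,7} {1}
Are 1 and 7 in the same component? no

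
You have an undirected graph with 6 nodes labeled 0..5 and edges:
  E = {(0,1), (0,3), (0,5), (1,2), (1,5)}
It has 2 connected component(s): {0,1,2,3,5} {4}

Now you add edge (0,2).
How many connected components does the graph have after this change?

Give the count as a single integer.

Initial component count: 2
Add (0,2): endpoints already in same component. Count unchanged: 2.
New component count: 2

Answer: 2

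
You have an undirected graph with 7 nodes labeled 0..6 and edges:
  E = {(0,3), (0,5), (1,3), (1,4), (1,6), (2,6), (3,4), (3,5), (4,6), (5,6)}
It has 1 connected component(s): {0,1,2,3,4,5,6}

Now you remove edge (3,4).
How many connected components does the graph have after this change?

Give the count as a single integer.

Answer: 1

Derivation:
Initial component count: 1
Remove (3,4): not a bridge. Count unchanged: 1.
  After removal, components: {0,1,2,3,4,5,6}
New component count: 1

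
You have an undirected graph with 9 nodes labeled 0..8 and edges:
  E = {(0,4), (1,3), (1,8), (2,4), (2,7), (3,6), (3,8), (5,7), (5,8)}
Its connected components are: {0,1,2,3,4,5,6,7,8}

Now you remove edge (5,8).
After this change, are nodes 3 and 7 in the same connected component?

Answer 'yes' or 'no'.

Initial components: {0,1,2,3,4,5,6,7,8}
Removing edge (5,8): it was a bridge — component count 1 -> 2.
New components: {0,2,4,5,7} {1,3,6,8}
Are 3 and 7 in the same component? no

Answer: no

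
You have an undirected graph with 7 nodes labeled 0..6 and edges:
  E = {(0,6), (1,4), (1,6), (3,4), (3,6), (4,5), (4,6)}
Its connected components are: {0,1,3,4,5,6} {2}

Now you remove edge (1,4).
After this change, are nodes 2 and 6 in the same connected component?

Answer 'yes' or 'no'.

Initial components: {0,1,3,4,5,6} {2}
Removing edge (1,4): not a bridge — component count unchanged at 2.
New components: {0,1,3,4,5,6} {2}
Are 2 and 6 in the same component? no

Answer: no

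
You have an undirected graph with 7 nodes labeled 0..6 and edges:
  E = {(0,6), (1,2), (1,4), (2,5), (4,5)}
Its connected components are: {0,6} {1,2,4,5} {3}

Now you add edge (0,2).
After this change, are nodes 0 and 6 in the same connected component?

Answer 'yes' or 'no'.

Answer: yes

Derivation:
Initial components: {0,6} {1,2,4,5} {3}
Adding edge (0,2): merges {0,6} and {1,2,4,5}.
New components: {0,1,2,4,5,6} {3}
Are 0 and 6 in the same component? yes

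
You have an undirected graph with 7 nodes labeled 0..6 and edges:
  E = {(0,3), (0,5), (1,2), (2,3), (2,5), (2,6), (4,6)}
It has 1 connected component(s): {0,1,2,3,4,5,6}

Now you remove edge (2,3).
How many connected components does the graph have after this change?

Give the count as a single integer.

Answer: 1

Derivation:
Initial component count: 1
Remove (2,3): not a bridge. Count unchanged: 1.
  After removal, components: {0,1,2,3,4,5,6}
New component count: 1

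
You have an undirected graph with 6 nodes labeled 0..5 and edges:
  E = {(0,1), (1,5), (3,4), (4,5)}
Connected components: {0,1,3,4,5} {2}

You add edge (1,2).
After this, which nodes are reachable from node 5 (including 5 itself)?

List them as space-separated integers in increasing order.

Before: nodes reachable from 5: {0,1,3,4,5}
Adding (1,2): merges 5's component with another. Reachability grows.
After: nodes reachable from 5: {0,1,2,3,4,5}

Answer: 0 1 2 3 4 5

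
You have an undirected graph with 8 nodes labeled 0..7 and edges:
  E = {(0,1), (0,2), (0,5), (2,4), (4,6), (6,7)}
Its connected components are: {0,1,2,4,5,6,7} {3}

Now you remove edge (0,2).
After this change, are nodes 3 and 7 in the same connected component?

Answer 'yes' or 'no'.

Initial components: {0,1,2,4,5,6,7} {3}
Removing edge (0,2): it was a bridge — component count 2 -> 3.
New components: {0,1,5} {2,4,6,7} {3}
Are 3 and 7 in the same component? no

Answer: no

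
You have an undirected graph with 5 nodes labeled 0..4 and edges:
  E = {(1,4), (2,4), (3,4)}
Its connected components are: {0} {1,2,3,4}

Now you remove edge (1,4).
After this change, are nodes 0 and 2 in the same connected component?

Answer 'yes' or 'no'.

Initial components: {0} {1,2,3,4}
Removing edge (1,4): it was a bridge — component count 2 -> 3.
New components: {0} {1} {2,3,4}
Are 0 and 2 in the same component? no

Answer: no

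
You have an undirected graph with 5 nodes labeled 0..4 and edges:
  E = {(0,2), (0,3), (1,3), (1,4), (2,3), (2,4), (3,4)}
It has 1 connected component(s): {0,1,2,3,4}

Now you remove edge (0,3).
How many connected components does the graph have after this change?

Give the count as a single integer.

Initial component count: 1
Remove (0,3): not a bridge. Count unchanged: 1.
  After removal, components: {0,1,2,3,4}
New component count: 1

Answer: 1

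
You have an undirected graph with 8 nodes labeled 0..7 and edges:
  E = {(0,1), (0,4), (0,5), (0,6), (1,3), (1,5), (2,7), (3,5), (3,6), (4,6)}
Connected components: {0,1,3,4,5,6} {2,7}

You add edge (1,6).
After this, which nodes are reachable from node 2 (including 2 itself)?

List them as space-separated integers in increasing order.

Answer: 2 7

Derivation:
Before: nodes reachable from 2: {2,7}
Adding (1,6): both endpoints already in same component. Reachability from 2 unchanged.
After: nodes reachable from 2: {2,7}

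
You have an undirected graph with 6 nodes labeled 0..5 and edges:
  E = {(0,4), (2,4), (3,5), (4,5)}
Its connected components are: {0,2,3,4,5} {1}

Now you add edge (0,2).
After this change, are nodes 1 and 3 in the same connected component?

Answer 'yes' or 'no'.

Initial components: {0,2,3,4,5} {1}
Adding edge (0,2): both already in same component {0,2,3,4,5}. No change.
New components: {0,2,3,4,5} {1}
Are 1 and 3 in the same component? no

Answer: no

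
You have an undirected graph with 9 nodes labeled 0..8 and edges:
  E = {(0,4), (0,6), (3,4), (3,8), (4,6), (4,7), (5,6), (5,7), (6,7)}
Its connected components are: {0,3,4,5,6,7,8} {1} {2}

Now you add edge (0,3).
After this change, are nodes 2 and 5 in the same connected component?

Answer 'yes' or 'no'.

Answer: no

Derivation:
Initial components: {0,3,4,5,6,7,8} {1} {2}
Adding edge (0,3): both already in same component {0,3,4,5,6,7,8}. No change.
New components: {0,3,4,5,6,7,8} {1} {2}
Are 2 and 5 in the same component? no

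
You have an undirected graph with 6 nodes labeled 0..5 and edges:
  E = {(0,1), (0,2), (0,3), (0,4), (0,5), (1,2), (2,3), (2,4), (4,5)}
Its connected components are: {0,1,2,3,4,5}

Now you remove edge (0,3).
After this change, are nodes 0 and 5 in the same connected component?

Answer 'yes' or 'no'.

Initial components: {0,1,2,3,4,5}
Removing edge (0,3): not a bridge — component count unchanged at 1.
New components: {0,1,2,3,4,5}
Are 0 and 5 in the same component? yes

Answer: yes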